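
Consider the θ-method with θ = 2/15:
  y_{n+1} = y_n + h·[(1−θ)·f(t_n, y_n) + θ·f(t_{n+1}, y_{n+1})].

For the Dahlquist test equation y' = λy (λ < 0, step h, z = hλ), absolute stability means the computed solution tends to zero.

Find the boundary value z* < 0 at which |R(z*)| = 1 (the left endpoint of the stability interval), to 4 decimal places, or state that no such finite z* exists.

left endpoint -2.7273.

Test eqn y'=λy, z=hλ:
  y_{n+1} = y_n + z·[13/15·y_n + 2/15·y_{n+1}] ⇒ (1 − 2/15z)y_{n+1} = (1 + 13/15z)y_n
  so R(z) = (1 + 13/15z)/(1 − 2/15z).

Solve |R(x)|<1 on ℝ⁻.
x=-0.33: |R|=0.6839
R=−1: 1+13/15x = −1+2/15x ⇒ -11/15x=2 ⇒ x=2/(-11/15)=-2.7273
Confirm numerically:
  x=-1.934: |R|=0.53752 <1
  x=-1.659: |R|=0.35850 <1
  x=-1.624: |R|=0.33494 <1
  x=-3.312: |R|=1.29745 >1
  x=-3.296: |R|=1.28974 >1
  x=-2.794: |R|=1.03565 >1
Stable set (-2.7273, 0).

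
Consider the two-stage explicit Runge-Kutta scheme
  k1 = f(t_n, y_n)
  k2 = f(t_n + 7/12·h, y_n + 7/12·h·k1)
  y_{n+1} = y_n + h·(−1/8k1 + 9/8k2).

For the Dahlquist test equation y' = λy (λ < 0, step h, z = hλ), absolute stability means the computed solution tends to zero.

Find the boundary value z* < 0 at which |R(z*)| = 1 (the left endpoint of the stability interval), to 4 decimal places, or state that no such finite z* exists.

z* = -1.5238.

With y'=λy (z=hλ):
  k1=λy_n ⇒ h·k1=z·y_n;  k2=λ(1+7/12z)y_n ⇒ h·k2=z(1+7/12z)y_n
  y_{n+1}/y_n = 1 − 1/8z + 9/8z(1+7/12z) = 1 + z + 21/32z²
  R(z) = 1 + z + 21/32z².

Solve |R(x)|<1 on ℝ⁻.
x=-1.58: |R|=1.0583
R=1: x+21/32x²=0 ⇒ x=−32/21=-1.5238; min R=1−1/(4·21/32)=0.6190>−1
Confirm numerically:
  x=-1.491: |R|=0.96790 <1
  x=-1.207: |R|=0.74906 <1
  x=-0.686: |R|=0.62283 <1
  x=-2.055: |R|=1.71636 >1
  x=-1.668: |R|=1.15783 >1
So |R|<1 on (-1.5238, 0).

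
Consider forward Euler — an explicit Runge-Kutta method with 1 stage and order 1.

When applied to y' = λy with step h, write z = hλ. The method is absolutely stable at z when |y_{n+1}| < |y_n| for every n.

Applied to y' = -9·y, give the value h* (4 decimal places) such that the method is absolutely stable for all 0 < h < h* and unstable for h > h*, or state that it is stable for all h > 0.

On y'=λy, z=hλ:
  order 1, 1-stage ⇒ R(z)=1+z
  (e.g. R(-1.01)=-0.01000, |R|=0.01000)

Solve |R(x)|<1 on ℝ⁻.
x=-1.01: |R|=0.0100
|R(-1.91)|=0.9100 |R(-1.28)|=0.2800 |R(-0.82)|=0.1800
Bisect:
  x_lo=-2.4640 |R|=1.4640  x_hi=-0.2512 |R|=0.7488
  mid=-1.35761 |R|=0.35761 →hi
  mid=-1.91079 |R|=0.91079 →hi
  mid=-2.18738 |R|=1.18738 →lo
  mid=-2.04909 |R|=1.04909 →lo
  mid=-1.97994 |R|=0.97994 →hi
  mid=-2.01451 |R|=1.01451 →lo
  mid=-1.99723 |R|=0.99723 →hi
  mid=-2.00587 |R|=1.00587 →lo
  ...
  [-2.00006,-1.99993] ⇒ x*=-2.0000
Interval (-2.0000, 0).

(-2.0000,0); λ=-9 ⇒ h* = 0.2222.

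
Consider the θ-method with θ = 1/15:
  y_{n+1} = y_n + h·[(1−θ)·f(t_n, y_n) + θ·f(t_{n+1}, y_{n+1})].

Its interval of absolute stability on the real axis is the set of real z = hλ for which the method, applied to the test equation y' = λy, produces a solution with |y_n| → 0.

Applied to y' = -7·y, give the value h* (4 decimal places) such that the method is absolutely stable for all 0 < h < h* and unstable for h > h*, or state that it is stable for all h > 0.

(-2.3077,0); λ=-7 ⇒ h* = (30/13)/7 = 0.3297.

Test eqn y'=λy, z=hλ:
  y_{n+1} = y_n + z·[14/15·y_n + 1/15·y_{n+1}] ⇒ (1 − 1/15z)y_{n+1} = (1 + 14/15z)y_n
  R(z) = (1 + 14/15z)/(1 − 1/15z).

Solve |R(x)|<1 on ℝ⁻.
x=-1.68: |R|=0.5108
R=−1: 1+14/15x = −1+1/15x ⇒ -13/15x=2 ⇒ x=2/(-13/15)=-2.3077
Confirm numerically:
  x=-1.908: |R|=0.69269 <1
  x=-1.817: |R|=0.62068 <1
  x=-1.116: |R|=0.03872 <1
  x=-2.829: |R|=1.38011 >1
  x=-2.385: |R|=1.05781 >1
Interval (-2.3077, 0).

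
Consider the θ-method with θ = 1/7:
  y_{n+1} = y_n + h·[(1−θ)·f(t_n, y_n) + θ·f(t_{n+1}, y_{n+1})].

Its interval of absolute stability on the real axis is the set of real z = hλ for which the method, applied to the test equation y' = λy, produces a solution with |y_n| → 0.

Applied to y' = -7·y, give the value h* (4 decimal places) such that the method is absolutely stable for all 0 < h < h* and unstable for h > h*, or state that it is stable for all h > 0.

(-2.8000,0); λ=-7 ⇒ h* = (14/5)/7 = 0.4000.

With y'=λy (z=hλ):
  y_{n+1} = y_n + z·[6/7·y_n + 1/7·y_{n+1}] ⇒ (1 − 1/7z)y_{n+1} = (1 + 6/7z)y_n
  ⇒ R(z) = (1 + 6/7z)/(1 − 1/7z).

Boundary: |R(x)|=1, x<0.
x=-1.06: |R|=0.0794
R=−1: 1+6/7x = −1+1/7x ⇒ -5/7x=2 ⇒ x=2/(-5/7)=-2.8000
Confirm numerically:
  x=-2.620: |R|=0.90644 <1
  x=-2.168: |R|=0.65532 <1
  x=-1.140: |R|=0.01966 <1
  x=-3.284: |R|=1.23532 >1
  x=-3.281: |R|=1.23393 >1
  x=-3.050: |R|=1.12438 >1
Interval (-2.8000, 0).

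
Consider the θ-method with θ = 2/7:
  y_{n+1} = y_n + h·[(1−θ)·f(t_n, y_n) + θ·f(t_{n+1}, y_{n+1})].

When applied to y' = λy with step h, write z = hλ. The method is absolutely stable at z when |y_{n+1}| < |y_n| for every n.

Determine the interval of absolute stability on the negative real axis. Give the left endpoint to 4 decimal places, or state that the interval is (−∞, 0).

z∈(-4.6667,0).

With y'=λy (z=hλ):
  y_{n+1} = y_n + z·[5/7·y_n + 2/7·y_{n+1}] ⇒ (1 − 2/7z)y_{n+1} = (1 + 5/7z)y_n
  R(z) = (1 + 5/7z)/(1 − 2/7z).

Need |R(x)|<1, x<0.
x=-0.57: |R|=0.5098
R=−1: 1+5/7x = −1+2/7x ⇒ -3/7x=2 ⇒ x=2/(-3/7)=-4.6667
Confirm numerically:
  x=-4.574: |R|=0.98278 <1
  x=-3.492: |R|=0.74800 <1
  x=-2.677: |R|=0.51684 <1
  x=-1.957: |R|=0.25518 <1
  x=-4.865: |R|=1.03556 >1
  x=-4.862: |R|=1.03504 >1
  x=-4.799: |R|=1.02392 >1
Interval (-4.6667, 0).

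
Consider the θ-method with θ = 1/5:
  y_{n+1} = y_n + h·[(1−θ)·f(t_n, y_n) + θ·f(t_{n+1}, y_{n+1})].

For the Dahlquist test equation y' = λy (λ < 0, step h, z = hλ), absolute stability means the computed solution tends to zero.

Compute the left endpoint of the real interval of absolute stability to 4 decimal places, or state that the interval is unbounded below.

left endpoint -3.3333.

Test eqn y'=λy, z=hλ:
  y_{n+1} = y_n + z·[4/5·y_n + 1/5·y_{n+1}] ⇒ (1 − 1/5z)y_{n+1} = (1 + 4/5z)y_n
  so R(z) = (1 + 4/5z)/(1 − 1/5z).

Need |R(x)|<1, x<0.
x=-1.66: |R|=0.2462
R=−1: 1+4/5x = −1+1/5x ⇒ -3/5x=2 ⇒ x=2/(-3/5)=-3.3333
Confirm numerically:
  x=-3.210: |R|=0.95493 <1
  x=-2.986: |R|=0.86952 <1
  x=-1.515: |R|=0.16270 <1
  x=-3.890: |R|=1.18785 >1
  x=-3.615: |R|=1.09808 >1
So |R|<1 on (-3.3333, 0).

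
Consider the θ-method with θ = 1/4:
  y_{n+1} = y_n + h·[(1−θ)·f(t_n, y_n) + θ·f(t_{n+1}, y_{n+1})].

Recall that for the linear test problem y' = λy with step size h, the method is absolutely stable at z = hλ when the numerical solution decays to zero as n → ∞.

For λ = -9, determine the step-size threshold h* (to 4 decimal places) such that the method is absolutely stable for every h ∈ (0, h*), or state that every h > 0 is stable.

With y'=λy (z=hλ):
  y_{n+1} = y_n + z·[3/4·y_n + 1/4·y_{n+1}] ⇒ (1 − 1/4z)y_{n+1} = (1 + 3/4z)y_n
  Hence R(z) = (1 + 3/4z)/(1 − 1/4z).

Solve |R(x)|<1 on ℝ⁻.
x=-1.55: |R|=0.1171
R=−1: 1+3/4x = −1+1/4x ⇒ -1/2x=2 ⇒ x=2/(-1/2)=-4.0000
Confirm numerically:
  x=-3.822: |R|=0.95449 <1
  x=-3.330: |R|=0.81719 <1
  x=-2.970: |R|=0.70445 <1
  x=-4.175: |R|=1.04281 >1
  x=-4.145: |R|=1.03560 >1
  x=-4.137: |R|=1.03367 >1
Interval (-4.0000, 0).

(-4.0000,0); λ=-9 ⇒ h* = (4)/9 = 0.4444.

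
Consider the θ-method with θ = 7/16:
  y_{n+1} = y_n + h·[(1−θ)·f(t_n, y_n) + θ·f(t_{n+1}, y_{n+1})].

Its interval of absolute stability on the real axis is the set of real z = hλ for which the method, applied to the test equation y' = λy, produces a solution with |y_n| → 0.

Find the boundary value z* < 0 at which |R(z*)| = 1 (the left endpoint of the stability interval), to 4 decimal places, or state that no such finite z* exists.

z* = -16.0000.

Test eqn y'=λy, z=hλ:
  y_{n+1} = y_n + z·[9/16·y_n + 7/16·y_{n+1}] ⇒ (1 − 7/16z)y_{n+1} = (1 + 9/16z)y_n
  R(z) = (1 + 9/16z)/(1 − 7/16z).

Find x<0 with |R(x)|<1.
x=-1.45: |R|=0.1128
R=−1: 1+9/16x = −1+7/16x ⇒ -1/8x=2 ⇒ x=2/(-1/8)=-16.0000
Confirm numerically:
  x=-14.121: |R|=0.96728 <1
  x=-13.340: |R|=0.95136 <1
  x=-9.171: |R|=0.82969 <1
  x=-8.189: |R|=0.78694 <1
  x=-16.421: |R|=1.00643 >1
  x=-16.262: |R|=1.00404 >1
Stable set (-16.0000, 0).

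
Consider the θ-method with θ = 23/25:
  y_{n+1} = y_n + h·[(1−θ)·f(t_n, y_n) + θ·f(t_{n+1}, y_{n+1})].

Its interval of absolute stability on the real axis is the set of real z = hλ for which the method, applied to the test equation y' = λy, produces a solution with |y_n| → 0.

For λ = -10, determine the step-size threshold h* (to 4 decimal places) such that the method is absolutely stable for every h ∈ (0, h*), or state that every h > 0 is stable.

unbounded; (−∞, 0). Any h>0 works for λ=-10.

On y'=λy, z=hλ:
  y_{n+1} = y_n + z·[2/25·y_n + 23/25·y_{n+1}] ⇒ (1 − 23/25z)y_{n+1} = (1 + 2/25z)y_n
  R(z) = (1 + 2/25z)/(1 − 23/25z).

Solve |R(x)|<1 on ℝ⁻.
x=-0.76: |R|=0.5527
x=-2: |R|=0.2958
x=-10: |R|=0.0196
x=-100: |R|=0.0753
θ=23/25≥1/2 ⇒ |1+2/25x|<|1−23/25x| ∀x<0 ⇒ unbounded interval.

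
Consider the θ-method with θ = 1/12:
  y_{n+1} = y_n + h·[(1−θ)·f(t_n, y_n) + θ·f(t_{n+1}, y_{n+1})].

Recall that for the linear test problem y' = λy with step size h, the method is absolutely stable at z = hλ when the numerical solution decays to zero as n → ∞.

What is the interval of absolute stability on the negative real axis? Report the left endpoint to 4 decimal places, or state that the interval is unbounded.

On y'=λy, z=hλ:
  y_{n+1} = y_n + z·[11/12·y_n + 1/12·y_{n+1}] ⇒ (1 − 1/12z)y_{n+1} = (1 + 11/12z)y_n
  Hence R(z) = (1 + 11/12z)/(1 − 1/12z).

Find x<0 with |R(x)|<1.
x=-0.54: |R|=0.4833
R=−1: 1+11/12x = −1+1/12x ⇒ -5/6x=2 ⇒ x=2/(-5/6)=-2.4000
Confirm numerically:
  x=-2.066: |R|=0.76255 <1
  x=-1.883: |R|=0.62760 <1
  x=-1.022: |R|=0.05821 <1
  x=-2.862: |R|=1.31086 >1
  x=-2.794: |R|=1.26632 >1
  x=-2.700: |R|=1.20408 >1
So |R|<1 on (-2.4000, 0).

z∈(-2.4000,0).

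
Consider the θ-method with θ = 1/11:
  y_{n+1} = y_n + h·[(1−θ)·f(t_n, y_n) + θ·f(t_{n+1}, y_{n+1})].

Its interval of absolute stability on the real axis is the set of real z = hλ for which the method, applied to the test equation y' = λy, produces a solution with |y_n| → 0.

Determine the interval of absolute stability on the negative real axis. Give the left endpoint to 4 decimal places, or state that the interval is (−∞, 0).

With y'=λy (z=hλ):
  y_{n+1} = y_n + z·[10/11·y_n + 1/11·y_{n+1}] ⇒ (1 − 1/11z)y_{n+1} = (1 + 10/11z)y_n
  R(z) = (1 + 10/11z)/(1 − 1/11z).

Boundary: |R(x)|=1, x<0.
x=-0.44: |R|=0.5769
R=−1: 1+10/11x = −1+1/11x ⇒ -9/11x=2 ⇒ x=2/(-9/11)=-2.4444
Confirm numerically:
  x=-2.112: |R|=0.77181 <1
  x=-1.954: |R|=0.65926 <1
  x=-1.436: |R|=0.27018 <1
  x=-3.034: |R|=1.37808 >1
  x=-2.794: |R|=1.22807 >1
  x=-2.605: |R|=1.10621 >1
Stable set (-2.4444, 0).

z∈(-2.4444,0).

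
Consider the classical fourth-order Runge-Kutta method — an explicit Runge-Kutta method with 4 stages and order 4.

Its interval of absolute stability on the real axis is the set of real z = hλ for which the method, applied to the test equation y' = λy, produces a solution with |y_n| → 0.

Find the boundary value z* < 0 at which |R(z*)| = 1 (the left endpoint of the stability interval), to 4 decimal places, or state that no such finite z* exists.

On y'=λy, z=hλ:
  order 4, 4-stage ⇒ R(z)=1+z+z^2/2+z^3/6+z^4/24
  (e.g. R(-1.6)=0.27040, |R|=0.27040)

Boundary: |R(x)|=1, x<0.
x=-1.6: |R|=0.2704
|R(-2.75)|=0.9481 |R(-2.44)|=0.5926 |R(-0.82)|=0.4431
Bisect:
  x_lo=-3.5627 |R|=2.9597  x_hi=-0.0803 |R|=0.9228
  mid=-1.82149 |R|=0.28886 →hi
  mid=-2.69208 |R|=0.86832 →hi
  mid=-3.12738 |R|=1.65074 →lo
  mid=-2.90973 |R|=1.20440 →lo
  mid=-2.80091 |R|=1.02379 →lo
  mid=-2.74649 |R|=0.94306 →hi
  mid=-2.77370 |R|=0.98266 →hi
  mid=-2.78730 |R|=1.00303 →lo
  mid=-2.78050 |R|=0.99280 →hi
  ...
  [-2.78539,-2.78518] ⇒ x*=-2.7853
Stable set (-2.7853, 0).

left endpoint -2.7853.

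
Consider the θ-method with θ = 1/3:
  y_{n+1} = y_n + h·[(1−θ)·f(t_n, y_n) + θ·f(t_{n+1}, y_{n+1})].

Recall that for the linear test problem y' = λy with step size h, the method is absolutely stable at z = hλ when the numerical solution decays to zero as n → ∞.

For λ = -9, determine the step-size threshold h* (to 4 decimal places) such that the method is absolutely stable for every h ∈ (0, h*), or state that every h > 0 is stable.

(-6.0000,0); λ=-9 ⇒ h* = (6)/9 = 0.6667.

With y'=λy (z=hλ):
  y_{n+1} = y_n + z·[2/3·y_n + 1/3·y_{n+1}] ⇒ (1 − 1/3z)y_{n+1} = (1 + 2/3z)y_n
  so R(z) = (1 + 2/3z)/(1 − 1/3z).

Solve |R(x)|<1 on ℝ⁻.
x=-0.54: |R|=0.5424
R=−1: 1+2/3x = −1+1/3x ⇒ -1/3x=2 ⇒ x=2/(-1/3)=-6.0000
Confirm numerically:
  x=-5.847: |R|=0.98271 <1
  x=-4.544: |R|=0.80700 <1
  x=-3.566: |R|=0.62930 <1
  x=-2.941: |R|=0.48510 <1
  x=-6.489: |R|=1.05153 >1
  x=-6.152: |R|=1.01661 >1
Interval (-6.0000, 0).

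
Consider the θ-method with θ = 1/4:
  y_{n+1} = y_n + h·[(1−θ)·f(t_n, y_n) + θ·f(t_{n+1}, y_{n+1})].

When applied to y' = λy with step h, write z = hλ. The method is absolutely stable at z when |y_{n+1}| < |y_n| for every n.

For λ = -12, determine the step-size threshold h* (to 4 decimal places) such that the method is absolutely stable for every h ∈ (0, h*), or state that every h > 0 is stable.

On y'=λy, z=hλ:
  y_{n+1} = y_n + z·[3/4·y_n + 1/4·y_{n+1}] ⇒ (1 − 1/4z)y_{n+1} = (1 + 3/4z)y_n
  ⇒ R(z) = (1 + 3/4z)/(1 − 1/4z).

Find x<0 with |R(x)|<1.
x=-1.53: |R|=0.1067
R=−1: 1+3/4x = −1+1/4x ⇒ -1/2x=2 ⇒ x=2/(-1/2)=-4.0000
Confirm numerically:
  x=-3.597: |R|=0.89391 <1
  x=-3.426: |R|=0.84541 <1
  x=-2.295: |R|=0.45830 <1
  x=-4.577: |R|=1.13455 >1
  x=-4.248: |R|=1.06014 >1
  x=-4.186: |R|=1.04544 >1
Stable set (-4.0000, 0).

(-4.0000,0); λ=-12 ⇒ h* = (4)/12 = 0.3333.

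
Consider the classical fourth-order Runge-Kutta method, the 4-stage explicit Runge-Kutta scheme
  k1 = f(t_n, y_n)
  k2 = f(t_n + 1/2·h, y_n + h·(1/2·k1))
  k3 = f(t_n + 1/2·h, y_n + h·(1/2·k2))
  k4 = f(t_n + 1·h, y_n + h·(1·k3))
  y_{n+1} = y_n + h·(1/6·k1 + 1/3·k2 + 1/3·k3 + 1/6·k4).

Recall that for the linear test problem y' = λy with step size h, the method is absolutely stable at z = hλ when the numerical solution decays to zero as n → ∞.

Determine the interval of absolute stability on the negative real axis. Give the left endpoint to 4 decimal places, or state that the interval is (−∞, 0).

(-2.7853, 0).

On y'=λy, z=hλ:
  order 4, 4-stage ⇒ R(z)=1+z+z^2/2+z^3/6+z^4/24
  (e.g. R(-0.96)=0.38873, |R|=0.38873)

Find x<0 with |R(x)|<1.
x=-0.96: |R|=0.3887
|R(-2.53)|=0.6786 |R(-2.12)|=0.3808 |R(-1.27)|=0.3034
Bisect:
  x_lo=-3.2959 |R|=2.0851  x_hi=-0.2162 |R|=0.8055
  mid=-1.75605 |R|=0.27950 →hi
  mid=-2.52595 |R|=0.67440 →hi
  mid=-2.91091 |R|=1.20650 →lo
  mid=-2.71843 |R|=0.90378 →hi
  mid=-2.81467 |R|=1.04520 →lo
  mid=-2.76655 |R|=0.97211 →hi
  mid=-2.79061 |R|=1.00804 →lo
  mid=-2.77858 |R|=0.98992 →hi
  mid=-2.78459 |R|=0.99895 →hi
  ...
  [-2.78535,-2.78516] ⇒ x*=-2.7853
Stable set (-2.7853, 0).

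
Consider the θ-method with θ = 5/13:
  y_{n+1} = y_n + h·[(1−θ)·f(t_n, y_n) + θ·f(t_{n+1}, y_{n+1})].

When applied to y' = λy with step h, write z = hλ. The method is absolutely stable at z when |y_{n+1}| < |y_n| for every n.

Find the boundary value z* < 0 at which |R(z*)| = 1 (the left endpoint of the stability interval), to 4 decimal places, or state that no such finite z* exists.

On y'=λy, z=hλ:
  y_{n+1} = y_n + z·[8/13·y_n + 5/13·y_{n+1}] ⇒ (1 − 5/13z)y_{n+1} = (1 + 8/13z)y_n
  R(z) = (1 + 8/13z)/(1 − 5/13z).

Find x<0 with |R(x)|<1.
x=-0.86: |R|=0.3538
R=−1: 1+8/13x = −1+5/13x ⇒ -3/13x=2 ⇒ x=2/(-3/13)=-8.6667
Confirm numerically:
  x=-5.298: |R|=0.74409 <1
  x=-5.060: |R|=0.71749 <1
  x=-4.571: |R|=0.65731 <1
  x=-9.248: |R|=1.02944 >1
  x=-9.245: |R|=1.02930 >1
So |R|<1 on (-8.6667, 0).

z* = -8.6667.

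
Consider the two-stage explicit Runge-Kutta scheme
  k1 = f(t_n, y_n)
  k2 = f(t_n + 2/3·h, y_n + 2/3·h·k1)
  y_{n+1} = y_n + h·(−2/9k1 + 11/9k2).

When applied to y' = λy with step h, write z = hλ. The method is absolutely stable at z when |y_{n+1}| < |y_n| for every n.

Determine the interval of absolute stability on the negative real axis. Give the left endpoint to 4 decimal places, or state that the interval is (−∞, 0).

With y'=λy (z=hλ):
  k1=λy_n ⇒ h·k1=z·y_n;  k2=λ(1+2/3z)y_n ⇒ h·k2=z(1+2/3z)y_n
  y_{n+1}/y_n = 1 − 2/9z + 11/9z(1+2/3z) = 1 + z + 22/27z²
  R(z) = 1 + z + 22/27z².

Need |R(x)|<1, x<0.
x=-1.38: |R|=1.1717
R=1: x+22/27x²=0 ⇒ x=−27/22=-1.2273; min R=1−1/(4·22/27)=0.6932>−1
Confirm numerically:
  x=-1.148: |R|=0.92585 <1
  x=-1.035: |R|=0.83785 <1
  x=-0.994: |R|=0.81107 <1
  x=-0.753: |R|=0.70901 <1
  x=-1.684: |R|=1.62670 >1
  x=-1.444: |R|=1.25500 >1
  x=-1.436: |R|=1.24423 >1
So |R|<1 on (-1.2273, 0).

(-1.2273, 0).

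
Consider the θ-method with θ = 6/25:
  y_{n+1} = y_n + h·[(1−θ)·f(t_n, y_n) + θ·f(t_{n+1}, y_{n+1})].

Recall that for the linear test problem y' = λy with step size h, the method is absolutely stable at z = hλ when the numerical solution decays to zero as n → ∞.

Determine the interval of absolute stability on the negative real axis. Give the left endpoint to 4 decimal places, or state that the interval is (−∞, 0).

Set f=λy, z=hλ:
  y_{n+1} = y_n + z·[19/25·y_n + 6/25·y_{n+1}] ⇒ (1 − 6/25z)y_{n+1} = (1 + 19/25z)y_n
  Hence R(z) = (1 + 19/25z)/(1 − 6/25z).

Boundary: |R(x)|=1, x<0.
x=-1.21: |R|=0.0623
R=−1: 1+19/25x = −1+6/25x ⇒ -13/25x=2 ⇒ x=2/(-13/25)=-3.8462
Confirm numerically:
  x=-2.888: |R|=0.70573 <1
  x=-2.626: |R|=0.61081 <1
  x=-2.074: |R|=0.38473 <1
  x=-4.178: |R|=1.08616 >1
  x=-4.013: |R|=1.04419 >1
Stable set (-3.8462, 0).

z∈(-3.8462,0).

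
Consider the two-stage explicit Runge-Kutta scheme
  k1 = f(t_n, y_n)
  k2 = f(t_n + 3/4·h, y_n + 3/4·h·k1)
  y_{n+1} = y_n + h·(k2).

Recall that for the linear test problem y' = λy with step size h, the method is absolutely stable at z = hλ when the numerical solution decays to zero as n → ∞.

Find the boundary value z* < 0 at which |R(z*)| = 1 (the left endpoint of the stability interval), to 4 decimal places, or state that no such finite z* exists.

z* = -1.3333.

On y'=λy, z=hλ:
  k1=λy_n ⇒ h·k1=z·y_n;  k2=λ(1+3/4z)y_n ⇒ h·k2=z(1+3/4z)y_n
  y_{n+1}/y_n = 1 + z(1+3/4z) = 1 + z + 3/4z²
  so R(z) = 1 + z + 3/4z².

Find x<0 with |R(x)|<1.
x=-1.53: |R|=1.2257
R=1: x+3/4x²=0 ⇒ x=−4/3=-1.3333; min R=1−1/(4·3/4)=0.6667>−1
Confirm numerically:
  x=-1.110: |R|=0.81407 <1
  x=-1.089: |R|=0.80044 <1
  x=-0.643: |R|=0.66709 <1
  x=-1.749: |R|=1.54525 >1
  x=-1.430: |R|=1.10367 >1
  x=-1.356: |R|=1.02305 >1
Interval (-1.3333, 0).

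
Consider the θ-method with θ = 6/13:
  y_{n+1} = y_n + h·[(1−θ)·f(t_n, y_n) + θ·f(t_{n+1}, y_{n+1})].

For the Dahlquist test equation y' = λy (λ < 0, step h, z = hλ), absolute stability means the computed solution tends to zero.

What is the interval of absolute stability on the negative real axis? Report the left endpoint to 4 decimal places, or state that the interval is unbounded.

With y'=λy (z=hλ):
  y_{n+1} = y_n + z·[7/13·y_n + 6/13·y_{n+1}] ⇒ (1 − 6/13z)y_{n+1} = (1 + 7/13z)y_n
  R(z) = (1 + 7/13z)/(1 − 6/13z).

Find x<0 with |R(x)|<1.
x=-0.78: |R|=0.4265
R=−1: 1+7/13x = −1+6/13x ⇒ -1/13x=2 ⇒ x=2/(-1/13)=-26.0000
Confirm numerically:
  x=-25.320: |R|=0.99588 <1
  x=-22.515: |R|=0.97647 <1
  x=-17.616: |R|=0.92937 <1
  x=-16.901: |R|=0.92047 <1
  x=-26.466: |R|=1.00271 >1
  x=-26.323: |R|=1.00189 >1
  x=-26.172: |R|=1.00101 >1
So |R|<1 on (-26.0000, 0).

z∈(-26.0000,0).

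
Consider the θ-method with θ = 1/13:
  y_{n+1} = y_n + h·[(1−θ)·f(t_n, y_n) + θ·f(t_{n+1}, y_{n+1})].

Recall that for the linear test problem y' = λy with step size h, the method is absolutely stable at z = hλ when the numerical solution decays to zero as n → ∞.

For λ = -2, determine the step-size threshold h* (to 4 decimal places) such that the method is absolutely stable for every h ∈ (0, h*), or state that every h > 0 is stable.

On y'=λy, z=hλ:
  y_{n+1} = y_n + z·[12/13·y_n + 1/13·y_{n+1}] ⇒ (1 − 1/13z)y_{n+1} = (1 + 12/13z)y_n
  ⇒ R(z) = (1 + 12/13z)/(1 − 1/13z).

Find x<0 with |R(x)|<1.
x=-0.86: |R|=0.1934
R=−1: 1+12/13x = −1+1/13x ⇒ -11/13x=2 ⇒ x=2/(-11/13)=-2.3636
Confirm numerically:
  x=-1.540: |R|=0.37689 <1
  x=-1.260: |R|=0.14867 <1
  x=-1.188: |R|=0.08853 <1
  x=-1.018: |R|=0.05593 <1
  x=-2.893: |R|=1.36639 >1
  x=-2.432: |R|=1.04873 >1
Stable set (-2.3636, 0).

(-2.3636,0); λ=-2 ⇒ h* = (26/11)/2 = 1.1818.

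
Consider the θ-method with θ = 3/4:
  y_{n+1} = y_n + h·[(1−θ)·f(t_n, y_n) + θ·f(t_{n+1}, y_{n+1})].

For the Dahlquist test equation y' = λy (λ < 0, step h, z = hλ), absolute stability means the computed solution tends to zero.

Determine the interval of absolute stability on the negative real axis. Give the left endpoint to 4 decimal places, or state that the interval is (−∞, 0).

With y'=λy (z=hλ):
  y_{n+1} = y_n + z·[1/4·y_n + 3/4·y_{n+1}] ⇒ (1 − 3/4z)y_{n+1} = (1 + 1/4z)y_n
  so R(z) = (1 + 1/4z)/(1 − 3/4z).

Find x<0 with |R(x)|<1.
x=-1.12: |R|=0.3913
x=-2: |R|=0.2000
x=-10: |R|=0.1765
x=-100: |R|=0.3158
θ=3/4≥1/2 ⇒ |1+1/4x|<|1−3/4x| ∀x<0 ⇒ stable on all of ℝ⁻.

unbounded; (−∞, 0).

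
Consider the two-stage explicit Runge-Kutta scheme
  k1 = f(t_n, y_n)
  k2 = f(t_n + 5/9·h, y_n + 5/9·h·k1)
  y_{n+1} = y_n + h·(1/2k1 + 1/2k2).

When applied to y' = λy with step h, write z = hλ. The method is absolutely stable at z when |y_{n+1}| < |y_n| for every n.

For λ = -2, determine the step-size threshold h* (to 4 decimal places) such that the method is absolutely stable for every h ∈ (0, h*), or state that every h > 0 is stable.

Set f=λy, z=hλ:
  k1=λy_n ⇒ h·k1=z·y_n;  k2=λ(1+5/9z)y_n ⇒ h·k2=z(1+5/9z)y_n
  y_{n+1}/y_n = 1 + 1/2z + 1/2z(1+5/9z) = 1 + z + 5/18z²
  ⇒ R(z) = 1 + z + 5/18z².

Find x<0 with |R(x)|<1.
x=-0.96: |R|=0.2960
R=1: x+5/18x²=0 ⇒ x=−18/5=-3.6000; min R=1−1/(4·5/18)=0.1000>−1
Confirm numerically:
  x=-3.337: |R|=0.75621 <1
  x=-1.704: |R|=0.10256 <1
  x=-1.644: |R|=0.10676 <1
  x=-3.845: |R|=1.26167 >1
  x=-3.686: |R|=1.08805 >1
  x=-3.632: |R|=1.03228 >1
Interval (-3.6000, 0).

(-3.6000,0); λ=-2 ⇒ h* = (18/5)/2 = 1.8000.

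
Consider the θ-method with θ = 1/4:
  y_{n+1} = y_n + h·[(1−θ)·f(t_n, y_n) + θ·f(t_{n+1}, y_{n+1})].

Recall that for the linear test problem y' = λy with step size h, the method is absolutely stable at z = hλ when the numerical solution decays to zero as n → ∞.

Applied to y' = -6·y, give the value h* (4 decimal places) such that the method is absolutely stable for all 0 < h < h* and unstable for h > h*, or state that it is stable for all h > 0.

With y'=λy (z=hλ):
  y_{n+1} = y_n + z·[3/4·y_n + 1/4·y_{n+1}] ⇒ (1 − 1/4z)y_{n+1} = (1 + 3/4z)y_n
  Hence R(z) = (1 + 3/4z)/(1 − 1/4z).

Solve |R(x)|<1 on ℝ⁻.
x=-0.31: |R|=0.7123
R=−1: 1+3/4x = −1+1/4x ⇒ -1/2x=2 ⇒ x=2/(-1/2)=-4.0000
Confirm numerically:
  x=-3.372: |R|=0.82963 <1
  x=-3.052: |R|=0.73114 <1
  x=-1.804: |R|=0.24328 <1
  x=-4.379: |R|=1.09046 >1
  x=-4.310: |R|=1.07461 >1
  x=-4.268: |R|=1.06483 >1
Interval (-4.0000, 0).

(-4.0000,0); λ=-6 ⇒ h* = (4)/6 = 0.6667.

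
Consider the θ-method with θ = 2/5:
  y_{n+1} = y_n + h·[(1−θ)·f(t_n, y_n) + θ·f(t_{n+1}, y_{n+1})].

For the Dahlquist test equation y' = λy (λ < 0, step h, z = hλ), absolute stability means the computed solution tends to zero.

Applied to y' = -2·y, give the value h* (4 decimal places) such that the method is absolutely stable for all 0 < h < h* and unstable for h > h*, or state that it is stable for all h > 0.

(-10.0000,0); λ=-2 ⇒ h* = (10)/2 = 5.0000.

Set f=λy, z=hλ:
  y_{n+1} = y_n + z·[3/5·y_n + 2/5·y_{n+1}] ⇒ (1 − 2/5z)y_{n+1} = (1 + 3/5z)y_n
  R(z) = (1 + 3/5z)/(1 − 2/5z).

Boundary: |R(x)|=1, x<0.
x=-0.7: |R|=0.4531
R=−1: 1+3/5x = −1+2/5x ⇒ -1/5x=2 ⇒ x=2/(-1/5)=-10.0000
Confirm numerically:
  x=-6.871: |R|=0.83305 <1
  x=-6.781: |R|=0.82658 <1
  x=-6.518: |R|=0.80694 <1
  x=-5.355: |R|=0.70433 <1
  x=-10.579: |R|=1.02213 >1
  x=-10.138: |R|=1.00546 >1
Stable set (-10.0000, 0).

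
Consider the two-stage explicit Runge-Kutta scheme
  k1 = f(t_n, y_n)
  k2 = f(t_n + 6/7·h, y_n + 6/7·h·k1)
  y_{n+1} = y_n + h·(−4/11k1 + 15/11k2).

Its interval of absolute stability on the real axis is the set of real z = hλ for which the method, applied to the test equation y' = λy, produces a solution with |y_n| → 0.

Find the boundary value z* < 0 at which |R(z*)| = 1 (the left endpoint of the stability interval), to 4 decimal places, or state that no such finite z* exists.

z* = -0.8556.

Set f=λy, z=hλ:
  k1=λy_n ⇒ h·k1=z·y_n;  k2=λ(1+6/7z)y_n ⇒ h·k2=z(1+6/7z)y_n
  y_{n+1}/y_n = 1 − 4/11z + 15/11z(1+6/7z) = 1 + z + 90/77z²
  ⇒ R(z) = 1 + z + 90/77z².

Solve |R(x)|<1 on ℝ⁻.
x=-0.47: |R|=0.7882
R=1: x+90/77x²=0 ⇒ x=−77/90=-0.8556; min R=1−1/(4·90/77)=0.7861>−1
Confirm numerically:
  x=-0.648: |R|=0.84280 <1
  x=-0.565: |R|=0.80812 <1
  x=-0.510: |R|=0.79401 <1
  x=-0.359: |R|=0.79164 <1
  x=-1.281: |R|=1.63701 >1
  x=-1.071: |R|=1.26970 >1
Stable set (-0.8556, 0).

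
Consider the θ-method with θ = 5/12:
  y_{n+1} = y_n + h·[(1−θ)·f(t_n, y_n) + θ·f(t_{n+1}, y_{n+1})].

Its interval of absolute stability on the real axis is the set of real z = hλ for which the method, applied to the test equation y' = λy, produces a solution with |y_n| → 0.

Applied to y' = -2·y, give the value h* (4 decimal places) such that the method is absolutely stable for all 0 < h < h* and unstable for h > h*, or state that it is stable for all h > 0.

Set f=λy, z=hλ:
  y_{n+1} = y_n + z·[7/12·y_n + 5/12·y_{n+1}] ⇒ (1 − 5/12z)y_{n+1} = (1 + 7/12z)y_n
  Hence R(z) = (1 + 7/12z)/(1 − 5/12z).

Need |R(x)|<1, x<0.
x=-1.45: |R|=0.0961
R=−1: 1+7/12x = −1+5/12x ⇒ -1/6x=2 ⇒ x=2/(-1/6)=-12.0000
Confirm numerically:
  x=-9.308: |R|=0.90803 <1
  x=-8.649: |R|=0.87869 <1
  x=-6.552: |R|=0.75657 <1
  x=-5.006: |R|=0.62225 <1
  x=-12.501: |R|=1.01345 >1
  x=-12.149: |R|=1.00410 >1
So |R|<1 on (-12.0000, 0).

(-12.0000,0); λ=-2 ⇒ h* = (12)/2 = 6.0000.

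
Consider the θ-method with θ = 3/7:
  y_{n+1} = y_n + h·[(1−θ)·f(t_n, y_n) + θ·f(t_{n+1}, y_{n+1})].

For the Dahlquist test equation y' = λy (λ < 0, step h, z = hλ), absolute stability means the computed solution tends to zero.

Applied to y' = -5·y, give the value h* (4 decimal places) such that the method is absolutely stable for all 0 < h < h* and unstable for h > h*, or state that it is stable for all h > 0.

On y'=λy, z=hλ:
  y_{n+1} = y_n + z·[4/7·y_n + 3/7·y_{n+1}] ⇒ (1 − 3/7z)y_{n+1} = (1 + 4/7z)y_n
  so R(z) = (1 + 4/7z)/(1 − 3/7z).

Need |R(x)|<1, x<0.
x=-0.7: |R|=0.4615
R=−1: 1+4/7x = −1+3/7x ⇒ -1/7x=2 ⇒ x=2/(-1/7)=-14.0000
Confirm numerically:
  x=-13.610: |R|=0.99185 <1
  x=-10.115: |R|=0.89597 <1
  x=-9.366: |R|=0.86797 <1
  x=-6.262: |R|=0.69991 <1
  x=-14.373: |R|=1.00744 >1
  x=-14.255: |R|=1.00512 >1
Stable set (-14.0000, 0).

(-14.0000,0); λ=-5 ⇒ h* = (14)/5 = 2.8000.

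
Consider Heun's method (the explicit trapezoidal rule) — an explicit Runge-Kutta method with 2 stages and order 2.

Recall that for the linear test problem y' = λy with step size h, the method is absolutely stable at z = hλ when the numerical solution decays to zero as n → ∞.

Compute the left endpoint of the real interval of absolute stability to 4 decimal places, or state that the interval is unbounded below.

z* = -2.0000.

On y'=λy, z=hλ:
  order 2, 2-stage ⇒ R(z)=1+z+z^2/2
  (e.g. R(-1.03)=0.50045, |R|=0.50045)

Solve |R(x)|<1 on ℝ⁻.
x=-1.03: |R|=0.5005
|R(-2)|=1.0000 |R(-1.35)|=0.5613 |R(-0.7)|=0.5450
Bisect:
  x_lo=-2.5254 |R|=1.6634  x_hi=-0.1914 |R|=0.8270
  mid=-1.35835 |R|=0.56421 →hi
  mid=-1.94185 |R|=0.94354 →hi
  mid=-2.23360 |R|=1.26089 →lo
  mid=-2.08773 |R|=1.09158 →lo
  mid=-2.01479 |R|=1.01490 →lo
  mid=-1.97832 |R|=0.97856 →hi
  mid=-1.99656 |R|=0.99656 →hi
  mid=-2.00567 |R|=1.00569 →lo
  ...
  [-2.00012,-1.99997] ⇒ x*=-2.0000
Stable set (-2.0000, 0).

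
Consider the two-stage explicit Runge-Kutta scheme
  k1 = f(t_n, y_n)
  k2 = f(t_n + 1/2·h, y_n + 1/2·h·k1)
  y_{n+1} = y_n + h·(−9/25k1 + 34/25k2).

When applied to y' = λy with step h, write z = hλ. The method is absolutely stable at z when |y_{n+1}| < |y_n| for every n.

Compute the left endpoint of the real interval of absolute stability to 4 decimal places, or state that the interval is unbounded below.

With y'=λy (z=hλ):
  k1=λy_n ⇒ h·k1=z·y_n;  k2=λ(1+1/2z)y_n ⇒ h·k2=z(1+1/2z)y_n
  y_{n+1}/y_n = 1 − 9/25z + 34/25z(1+1/2z) = 1 + z + 17/25z²
  R(z) = 1 + z + 17/25z².

Need |R(x)|<1, x<0.
x=-0.76: |R|=0.6328
R=1: x+17/25x²=0 ⇒ x=−25/17=-1.4706; min R=1−1/(4·17/25)=0.6324>−1
Confirm numerically:
  x=-1.382: |R|=0.91675 <1
  x=-1.282: |R|=0.83560 <1
  x=-0.971: |R|=0.67013 <1
  x=-0.759: |R|=0.63274 <1
  x=-1.906: |R|=1.56433 >1
  x=-1.862: |R|=1.49559 >1
  x=-1.535: |R|=1.06723 >1
So |R|<1 on (-1.4706, 0).

z* = -1.4706.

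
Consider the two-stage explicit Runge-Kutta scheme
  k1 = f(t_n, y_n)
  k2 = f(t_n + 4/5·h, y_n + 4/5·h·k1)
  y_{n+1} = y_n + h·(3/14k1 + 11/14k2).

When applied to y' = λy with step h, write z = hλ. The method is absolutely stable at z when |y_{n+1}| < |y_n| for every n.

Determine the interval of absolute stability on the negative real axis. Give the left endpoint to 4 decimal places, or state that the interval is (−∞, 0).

z∈(-1.5909,0).

Test eqn y'=λy, z=hλ:
  k1=λy_n ⇒ h·k1=z·y_n;  k2=λ(1+4/5z)y_n ⇒ h·k2=z(1+4/5z)y_n
  y_{n+1}/y_n = 1 + 3/14z + 11/14z(1+4/5z) = 1 + z + 22/35z²
  ⇒ R(z) = 1 + z + 22/35z².

Find x<0 with |R(x)|<1.
x=-1.15: |R|=0.6813
R=1: x+22/35x²=0 ⇒ x=−35/22=-1.5909; min R=1−1/(4·22/35)=0.6023>−1
Confirm numerically:
  x=-1.555: |R|=0.96490 <1
  x=-0.880: |R|=0.60677 <1
  x=-0.786: |R|=0.60233 <1
  x=-1.999: |R|=1.51277 >1
  x=-1.889: |R|=1.35394 >1
  x=-1.883: |R|=1.34572 >1
Interval (-1.5909, 0).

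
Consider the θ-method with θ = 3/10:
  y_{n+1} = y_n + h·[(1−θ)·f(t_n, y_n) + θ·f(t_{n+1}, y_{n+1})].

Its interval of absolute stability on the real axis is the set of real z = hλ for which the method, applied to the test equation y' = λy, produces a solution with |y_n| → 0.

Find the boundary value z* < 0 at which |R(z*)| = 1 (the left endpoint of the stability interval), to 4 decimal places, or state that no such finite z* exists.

With y'=λy (z=hλ):
  y_{n+1} = y_n + z·[7/10·y_n + 3/10·y_{n+1}] ⇒ (1 − 3/10z)y_{n+1} = (1 + 7/10z)y_n
  Hence R(z) = (1 + 7/10z)/(1 − 3/10z).

Solve |R(x)|<1 on ℝ⁻.
x=-0.43: |R|=0.6191
R=−1: 1+7/10x = −1+3/10x ⇒ -2/5x=2 ⇒ x=2/(-2/5)=-5.0000
Confirm numerically:
  x=-4.520: |R|=0.91851 <1
  x=-3.451: |R|=0.69557 <1
  x=-3.252: |R|=0.64608 <1
  x=-2.841: |R|=0.53377 <1
  x=-5.568: |R|=1.08508 >1
  x=-5.358: |R|=1.05492 >1
  x=-5.229: |R|=1.03566 >1
Interval (-5.0000, 0).

z* = -5.0000.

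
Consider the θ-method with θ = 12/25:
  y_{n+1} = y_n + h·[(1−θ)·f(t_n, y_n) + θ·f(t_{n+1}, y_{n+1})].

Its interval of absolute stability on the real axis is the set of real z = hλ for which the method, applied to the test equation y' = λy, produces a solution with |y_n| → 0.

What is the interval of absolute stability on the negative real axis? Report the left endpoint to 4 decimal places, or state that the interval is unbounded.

Test eqn y'=λy, z=hλ:
  y_{n+1} = y_n + z·[13/25·y_n + 12/25·y_{n+1}] ⇒ (1 − 12/25z)y_{n+1} = (1 + 13/25z)y_n
  so R(z) = (1 + 13/25z)/(1 − 12/25z).

Find x<0 with |R(x)|<1.
x=-0.91: |R|=0.3666
R=−1: 1+13/25x = −1+12/25x ⇒ -1/25x=2 ⇒ x=2/(-1/25)=-50.0000
Confirm numerically:
  x=-47.659: |R|=0.99608 <1
  x=-45.052: |R|=0.99125 <1
  x=-35.235: |R|=0.96703 <1
  x=-50.573: |R|=1.00091 >1
  x=-50.192: |R|=1.00031 >1
  x=-50.028: |R|=1.00004 >1
Stable set (-50.0000, 0).

z∈(-50.0000,0).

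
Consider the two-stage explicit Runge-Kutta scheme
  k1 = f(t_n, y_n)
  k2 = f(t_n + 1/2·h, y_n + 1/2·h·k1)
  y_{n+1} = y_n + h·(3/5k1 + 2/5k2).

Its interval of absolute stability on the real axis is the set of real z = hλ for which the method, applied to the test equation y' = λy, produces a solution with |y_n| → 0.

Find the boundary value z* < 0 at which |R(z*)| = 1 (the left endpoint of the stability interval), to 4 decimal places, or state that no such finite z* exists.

Set f=λy, z=hλ:
  k1=λy_n ⇒ h·k1=z·y_n;  k2=λ(1+1/2z)y_n ⇒ h·k2=z(1+1/2z)y_n
  y_{n+1}/y_n = 1 + 3/5z + 2/5z(1+1/2z) = 1 + z + 1/5z²
  so R(z) = 1 + z + 1/5z².

Find x<0 with |R(x)|<1.
x=-1.45: |R|=0.0295
R=1: x+1/5x²=0 ⇒ x=−5=-5.0000; min R=1−1/(4·1/5)=-0.2500>−1
Confirm numerically:
  x=-4.758: |R|=0.76971 <1
  x=-4.063: |R|=0.23859 <1
  x=-4.053: |R|=0.23236 <1
  x=-2.516: |R|=0.24995 <1
  x=-5.537: |R|=1.59467 >1
  x=-5.457: |R|=1.49877 >1
Stable set (-5.0000, 0).

z* = -5.0000.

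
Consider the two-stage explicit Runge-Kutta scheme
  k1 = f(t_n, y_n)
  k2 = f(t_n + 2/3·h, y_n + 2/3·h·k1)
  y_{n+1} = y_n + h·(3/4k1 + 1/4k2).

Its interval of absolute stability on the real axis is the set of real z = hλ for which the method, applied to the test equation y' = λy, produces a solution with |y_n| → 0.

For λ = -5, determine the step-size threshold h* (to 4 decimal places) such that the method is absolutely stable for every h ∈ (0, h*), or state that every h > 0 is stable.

(-6.0000,0); λ=-5 ⇒ h* = (6)/5 = 1.2000.

With y'=λy (z=hλ):
  k1=λy_n ⇒ h·k1=z·y_n;  k2=λ(1+2/3z)y_n ⇒ h·k2=z(1+2/3z)y_n
  y_{n+1}/y_n = 1 + 3/4z + 1/4z(1+2/3z) = 1 + z + 1/6z²
  Hence R(z) = 1 + z + 1/6z².

Boundary: |R(x)|=1, x<0.
x=-1.78: |R|=0.2519
R=1: x+1/6x²=0 ⇒ x=−6=-6.0000; min R=1−1/(4·1/6)=-0.5000>−1
Confirm numerically:
  x=-4.977: |R|=0.15142 <1
  x=-3.698: |R|=0.41880 <1
  x=-3.518: |R|=0.45528 <1
  x=-6.536: |R|=1.58388 >1
  x=-6.427: |R|=1.45739 >1
So |R|<1 on (-6.0000, 0).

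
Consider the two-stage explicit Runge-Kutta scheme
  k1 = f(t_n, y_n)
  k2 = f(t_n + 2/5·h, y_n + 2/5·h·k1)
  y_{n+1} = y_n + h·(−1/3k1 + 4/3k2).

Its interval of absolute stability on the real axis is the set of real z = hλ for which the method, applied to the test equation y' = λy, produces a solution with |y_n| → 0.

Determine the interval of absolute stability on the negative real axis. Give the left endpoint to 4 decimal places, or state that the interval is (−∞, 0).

(-1.8750, 0).

On y'=λy, z=hλ:
  k1=λy_n ⇒ h·k1=z·y_n;  k2=λ(1+2/5z)y_n ⇒ h·k2=z(1+2/5z)y_n
  y_{n+1}/y_n = 1 − 1/3z + 4/3z(1+2/5z) = 1 + z + 8/15z²
  R(z) = 1 + z + 8/15z².

Solve |R(x)|<1 on ℝ⁻.
x=-1.32: |R|=0.6093
R=1: x+8/15x²=0 ⇒ x=−15/8=-1.8750; min R=1−1/(4·8/15)=0.5312>−1
Confirm numerically:
  x=-1.358: |R|=0.62555 <1
  x=-0.912: |R|=0.53160 <1
  x=-0.753: |R|=0.54940 <1
  x=-2.432: |R|=1.72247 >1
  x=-2.407: |R|=1.68295 >1
Interval (-1.8750, 0).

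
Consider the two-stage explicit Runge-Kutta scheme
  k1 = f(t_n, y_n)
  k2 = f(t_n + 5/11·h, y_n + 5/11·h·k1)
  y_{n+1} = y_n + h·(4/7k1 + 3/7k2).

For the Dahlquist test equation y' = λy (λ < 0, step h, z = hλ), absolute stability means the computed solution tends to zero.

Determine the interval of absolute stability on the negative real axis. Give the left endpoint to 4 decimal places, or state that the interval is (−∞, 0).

Set f=λy, z=hλ:
  k1=λy_n ⇒ h·k1=z·y_n;  k2=λ(1+5/11z)y_n ⇒ h·k2=z(1+5/11z)y_n
  y_{n+1}/y_n = 1 + 4/7z + 3/7z(1+5/11z) = 1 + z + 15/77z²
  so R(z) = 1 + z + 15/77z².

Solve |R(x)|<1 on ℝ⁻.
x=-0.45: |R|=0.5894
R=1: x+15/77x²=0 ⇒ x=−77/15=-5.1333; min R=1−1/(4·15/77)=-0.2833>−1
Confirm numerically:
  x=-4.993: |R|=0.86350 <1
  x=-4.979: |R|=0.85031 <1
  x=-4.537: |R|=0.47294 <1
  x=-4.030: |R|=0.13381 <1
  x=-5.523: |R|=1.41925 >1
  x=-5.237: |R|=1.10576 >1
Stable set (-5.1333, 0).

z∈(-5.1333,0).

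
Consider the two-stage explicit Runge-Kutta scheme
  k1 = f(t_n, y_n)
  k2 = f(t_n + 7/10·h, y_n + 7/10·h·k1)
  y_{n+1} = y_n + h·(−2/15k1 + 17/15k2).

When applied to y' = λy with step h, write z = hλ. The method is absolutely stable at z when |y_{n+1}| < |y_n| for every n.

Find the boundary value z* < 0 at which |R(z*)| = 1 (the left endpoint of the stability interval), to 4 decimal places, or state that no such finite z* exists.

On y'=λy, z=hλ:
  k1=λy_n ⇒ h·k1=z·y_n;  k2=λ(1+7/10z)y_n ⇒ h·k2=z(1+7/10z)y_n
  y_{n+1}/y_n = 1 − 2/15z + 17/15z(1+7/10z) = 1 + z + 119/150z²
  so R(z) = 1 + z + 119/150z².

Need |R(x)|<1, x<0.
x=-1.35: |R|=1.0959
R=1: x+119/150x²=0 ⇒ x=−150/119=-1.2605; min R=1−1/(4·119/150)=0.6849>−1
Confirm numerically:
  x=-0.969: |R|=0.77591 <1
  x=-0.927: |R|=0.75473 <1
  x=-0.853: |R|=0.72424 <1
  x=-0.505: |R|=0.69732 <1
  x=-1.604: |R|=1.43710 >1
  x=-1.433: |R|=1.19610 >1
Interval (-1.2605, 0).

left endpoint -1.2605.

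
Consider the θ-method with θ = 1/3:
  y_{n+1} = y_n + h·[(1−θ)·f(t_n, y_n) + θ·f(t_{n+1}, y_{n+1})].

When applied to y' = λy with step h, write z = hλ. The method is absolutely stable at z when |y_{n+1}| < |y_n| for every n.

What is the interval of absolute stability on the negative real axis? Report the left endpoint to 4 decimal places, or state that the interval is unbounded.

On y'=λy, z=hλ:
  y_{n+1} = y_n + z·[2/3·y_n + 1/3·y_{n+1}] ⇒ (1 − 1/3z)y_{n+1} = (1 + 2/3z)y_n
  R(z) = (1 + 2/3z)/(1 − 1/3z).

Boundary: |R(x)|=1, x<0.
x=-0.44: |R|=0.6163
R=−1: 1+2/3x = −1+1/3x ⇒ -1/3x=2 ⇒ x=2/(-1/3)=-6.0000
Confirm numerically:
  x=-3.943: |R|=0.70373 <1
  x=-2.889: |R|=0.47173 <1
  x=-2.833: |R|=0.45705 <1
  x=-2.605: |R|=0.39429 <1
  x=-6.424: |R|=1.04499 >1
  x=-6.303: |R|=1.03257 >1
So |R|<1 on (-6.0000, 0).

z∈(-6.0000,0).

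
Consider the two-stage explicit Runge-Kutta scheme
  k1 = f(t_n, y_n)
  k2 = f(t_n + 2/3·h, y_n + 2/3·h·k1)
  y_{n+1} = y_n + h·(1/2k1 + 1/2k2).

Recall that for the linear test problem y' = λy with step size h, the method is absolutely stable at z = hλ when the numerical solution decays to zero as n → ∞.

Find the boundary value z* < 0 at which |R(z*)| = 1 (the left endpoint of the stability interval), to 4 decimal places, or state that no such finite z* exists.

z* = -3.0000.

On y'=λy, z=hλ:
  k1=λy_n ⇒ h·k1=z·y_n;  k2=λ(1+2/3z)y_n ⇒ h·k2=z(1+2/3z)y_n
  y_{n+1}/y_n = 1 + 1/2z + 1/2z(1+2/3z) = 1 + z + 1/3z²
  R(z) = 1 + z + 1/3z².

Need |R(x)|<1, x<0.
x=-0.53: |R|=0.5636
R=1: x+1/3x²=0 ⇒ x=−3=-3.0000; min R=1−1/(4·1/3)=0.2500>−1
Confirm numerically:
  x=-2.973: |R|=0.97324 <1
  x=-2.678: |R|=0.71256 <1
  x=-1.899: |R|=0.30307 <1
  x=-1.800: |R|=0.28000 <1
  x=-3.581: |R|=1.69352 >1
  x=-3.438: |R|=1.50195 >1
  x=-3.230: |R|=1.24763 >1
Interval (-3.0000, 0).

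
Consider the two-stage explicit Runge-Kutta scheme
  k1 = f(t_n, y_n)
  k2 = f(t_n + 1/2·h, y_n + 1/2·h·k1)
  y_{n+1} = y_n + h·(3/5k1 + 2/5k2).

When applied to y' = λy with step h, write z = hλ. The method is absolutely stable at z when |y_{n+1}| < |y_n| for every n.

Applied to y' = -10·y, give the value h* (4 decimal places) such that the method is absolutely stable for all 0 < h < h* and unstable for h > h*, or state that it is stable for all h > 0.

(-5.0000,0); λ=-10 ⇒ h* = (5)/10 = 0.5000.

Test eqn y'=λy, z=hλ:
  k1=λy_n ⇒ h·k1=z·y_n;  k2=λ(1+1/2z)y_n ⇒ h·k2=z(1+1/2z)y_n
  y_{n+1}/y_n = 1 + 3/5z + 2/5z(1+1/2z) = 1 + z + 1/5z²
  ⇒ R(z) = 1 + z + 1/5z².

Boundary: |R(x)|=1, x<0.
x=-1.73: |R|=0.1314
R=1: x+1/5x²=0 ⇒ x=−5=-5.0000; min R=1−1/(4·1/5)=-0.2500>−1
Confirm numerically:
  x=-4.788: |R|=0.79699 <1
  x=-2.847: |R|=0.22592 <1
  x=-2.685: |R|=0.24316 <1
  x=-2.566: |R|=0.24913 <1
  x=-5.580: |R|=1.64728 >1
  x=-5.204: |R|=1.21232 >1
Stable set (-5.0000, 0).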